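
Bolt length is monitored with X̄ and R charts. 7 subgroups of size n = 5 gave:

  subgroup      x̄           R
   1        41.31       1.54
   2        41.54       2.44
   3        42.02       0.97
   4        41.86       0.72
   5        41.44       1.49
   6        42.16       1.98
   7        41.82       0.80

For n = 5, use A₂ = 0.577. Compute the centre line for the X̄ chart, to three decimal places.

41.736

X̄̄ = (41.31 + 41.54 + 42.02 + 41.86 + 41.44 + 42.16 + 41.82) / 7 = 292.1500 / 7 = 41.7357
CL = X̄̄ = 41.7357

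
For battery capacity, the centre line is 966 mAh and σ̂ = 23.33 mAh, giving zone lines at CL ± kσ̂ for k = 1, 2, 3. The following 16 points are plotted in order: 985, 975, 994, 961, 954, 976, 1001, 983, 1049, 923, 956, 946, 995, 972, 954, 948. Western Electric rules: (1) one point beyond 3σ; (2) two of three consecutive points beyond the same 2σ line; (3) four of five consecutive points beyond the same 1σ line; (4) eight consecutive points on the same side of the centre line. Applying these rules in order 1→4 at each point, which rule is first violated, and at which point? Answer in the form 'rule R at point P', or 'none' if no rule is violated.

Zone of each point (C = within 1σ̂, B = 1σ̂–2σ̂, A = 2σ̂–3σ̂, * = beyond 3σ̂; sign = side of CL): 1:+C, 2:+C, 3:+B, 4:-C, 5:-C, 6:+C, 7:+B, 8:+C, 9:+*, 10:-B, 11:-C, 12:-C, 13:+B, 14:+C, 15:-C, 16:-C
Rule 1 (one point beyond the 3σ limits) is satisfied at point 9.

rule 1 at point 9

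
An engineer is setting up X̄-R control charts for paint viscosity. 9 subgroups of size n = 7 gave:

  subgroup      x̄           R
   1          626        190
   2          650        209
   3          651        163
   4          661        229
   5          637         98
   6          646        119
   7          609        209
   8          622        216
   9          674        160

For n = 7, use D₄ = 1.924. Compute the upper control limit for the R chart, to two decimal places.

R̄ = (190 + 209 + 163 + 229 + 98 + 119 + 209 + 216 + 160) / 9 = 1593.0000 / 9 = 177.0000
UCL_R = D₄·R̄ = 1.924 × 177.0000 = 340.5480

340.55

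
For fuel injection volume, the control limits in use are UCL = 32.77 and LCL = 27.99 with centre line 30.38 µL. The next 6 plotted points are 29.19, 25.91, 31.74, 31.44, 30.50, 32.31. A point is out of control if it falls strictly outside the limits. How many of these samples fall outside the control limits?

Compare each point to [27.99, 32.77]: sample 2 = 25.91 < LCL.

1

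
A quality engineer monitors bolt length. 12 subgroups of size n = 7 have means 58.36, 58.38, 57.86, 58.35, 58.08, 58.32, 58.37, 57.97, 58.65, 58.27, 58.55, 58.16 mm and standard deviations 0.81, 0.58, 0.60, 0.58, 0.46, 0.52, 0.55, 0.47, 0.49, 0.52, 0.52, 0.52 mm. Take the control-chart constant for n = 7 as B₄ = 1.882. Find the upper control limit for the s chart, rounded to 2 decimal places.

1.04

s̄ = (0.81 + 0.58 + 0.60 + 0.58 + 0.46 + 0.52 + 0.55 + 0.47 + 0.49 + 0.52 + 0.52 + 0.52) / 12 = 0.5517
UCL_s = B₄·s̄ = 1.882 × 0.5517 = 1.0382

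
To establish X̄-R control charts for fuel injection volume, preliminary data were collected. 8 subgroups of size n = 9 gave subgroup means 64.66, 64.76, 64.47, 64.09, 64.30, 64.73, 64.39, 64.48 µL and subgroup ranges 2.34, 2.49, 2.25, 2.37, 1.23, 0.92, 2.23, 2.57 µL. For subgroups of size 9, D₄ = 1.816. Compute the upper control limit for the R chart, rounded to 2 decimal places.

3.72

R̄ = (2.34 + 2.49 + 2.25 + 2.37 + 1.23 + 0.92 + 2.23 + 2.57) / 8 = 16.4000 / 8 = 2.0500
UCL_R = D₄·R̄ = 1.816 × 2.0500 = 3.7228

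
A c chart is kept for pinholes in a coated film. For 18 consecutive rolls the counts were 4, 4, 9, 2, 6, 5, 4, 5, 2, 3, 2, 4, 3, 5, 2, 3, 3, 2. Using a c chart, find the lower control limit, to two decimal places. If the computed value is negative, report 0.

c̄ = (4 + 4 + 9 + 2 + 6 + 5 + 4 + 5 + 2 + 3 + 2 + 4 + 3 + 5 + 2 + 3 + 3 + 2) / 18 = 68 / 18 = 3.7778
LCL = c̄ − 3√c̄ = 3.7778 − 3 × 1.9437 = -2.0532 → 0 (cannot be negative)

0.00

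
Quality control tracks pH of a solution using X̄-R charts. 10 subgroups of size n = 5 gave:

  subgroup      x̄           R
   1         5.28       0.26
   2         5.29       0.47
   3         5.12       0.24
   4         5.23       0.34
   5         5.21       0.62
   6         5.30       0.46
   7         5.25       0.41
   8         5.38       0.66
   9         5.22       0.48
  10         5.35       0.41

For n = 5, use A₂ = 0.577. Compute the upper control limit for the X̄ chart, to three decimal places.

X̄̄ = (5.28 + 5.29 + 5.12 + 5.23 + 5.21 + 5.30 + 5.25 + 5.38 + 5.22 + 5.35) / 10 = 52.6300 / 10 = 5.2630
R̄ = (0.26 + 0.47 + 0.24 + 0.34 + 0.62 + 0.46 + 0.41 + 0.66 + 0.48 + 0.41) / 10 = 4.3500 / 10 = 0.4350
UCL = X̄̄ + A₂·R̄ = 5.2630 + 0.577 × 0.4350 = 5.5140

5.514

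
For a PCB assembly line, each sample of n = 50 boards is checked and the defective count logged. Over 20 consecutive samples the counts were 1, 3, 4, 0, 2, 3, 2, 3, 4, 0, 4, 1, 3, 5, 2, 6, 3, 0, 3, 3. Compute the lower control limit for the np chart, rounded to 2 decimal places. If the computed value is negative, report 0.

p̄ = Σdᵢ / (k·n) = 52 / (20 × 50) = 0.05200
LCL = np̄ − 3·√(np̄(1−p̄)) = 2.6000 − 3 × 1.5700 = -2.1099 → 0 (negative, so LCL = 0)

0.00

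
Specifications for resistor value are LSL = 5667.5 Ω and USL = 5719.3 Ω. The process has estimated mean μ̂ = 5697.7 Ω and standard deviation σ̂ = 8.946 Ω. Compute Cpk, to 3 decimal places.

0.805

Cpu = (USL − μ̂) / (3σ̂) = (5719.3 − 5697.7) / (3 × 8.946) = 0.8048; Cpl = (μ̂ − LSL) / (3σ̂) = (5697.7 − 5667.5) / (3 × 8.946) = 1.1253; Cpk = min(Cpu, Cpl) = 0.8048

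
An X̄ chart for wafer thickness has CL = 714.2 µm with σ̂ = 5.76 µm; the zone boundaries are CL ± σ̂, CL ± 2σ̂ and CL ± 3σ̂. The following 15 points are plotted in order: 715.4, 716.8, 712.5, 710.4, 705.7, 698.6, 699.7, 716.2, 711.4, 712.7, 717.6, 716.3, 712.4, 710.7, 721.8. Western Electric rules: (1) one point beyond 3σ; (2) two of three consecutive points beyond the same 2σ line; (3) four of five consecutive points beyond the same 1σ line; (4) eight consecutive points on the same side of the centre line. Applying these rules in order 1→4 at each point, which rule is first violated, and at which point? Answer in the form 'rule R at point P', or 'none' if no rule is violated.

Zone of each point (C = within 1σ̂, B = 1σ̂–2σ̂, A = 2σ̂–3σ̂, * = beyond 3σ̂; sign = side of CL): 1:+C, 2:+C, 3:-C, 4:-C, 5:-B, 6:-A, 7:-A, 8:+C, 9:-C, 10:-C, 11:+C, 12:+C, 13:-C, 14:-C, 15:+B
Rule 2 (two of three consecutive points beyond the same 2σ limit) is satisfied at point 7.

rule 2 at point 7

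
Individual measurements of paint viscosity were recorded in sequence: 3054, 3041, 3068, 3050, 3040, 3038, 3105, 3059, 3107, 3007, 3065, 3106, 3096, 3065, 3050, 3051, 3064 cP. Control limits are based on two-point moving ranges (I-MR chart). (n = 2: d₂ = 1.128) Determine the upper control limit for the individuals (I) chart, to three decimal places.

3145.818

X̄ = (3054 + 3041 + 3068 + 3050 + 3040 + 3038 + 3105 + 3059 + 3107 + 3007 + 3065 + 3106 + 3096 + 3065 + 3050 + 3051 + 3064) / 17 = 3062.7059
Moving ranges: 13, 27, 18, 10, 2, 67, 46, 48, 100, 58, 41, 10, 31, 15, 1, 13; M̄R̄ = 500.0000 / 16 = 31.2500
UCL = X̄ + 3·M̄R̄/d₂ = 3062.7059 + 3 × 31.2500 / 1.128 = 3145.8176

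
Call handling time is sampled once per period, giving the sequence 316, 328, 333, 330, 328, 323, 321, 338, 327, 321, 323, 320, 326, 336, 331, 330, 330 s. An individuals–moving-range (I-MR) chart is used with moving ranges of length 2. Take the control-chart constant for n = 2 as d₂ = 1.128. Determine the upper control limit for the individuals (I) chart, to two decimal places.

X̄ = (316 + 328 + 333 + 330 + 328 + 323 + 321 + 338 + 327 + 321 + 323 + 320 + 326 + 336 + 331 + 330 + 330) / 17 = 327.1176
Moving ranges: 12, 5, 3, 2, 5, 2, 17, 11, 6, 2, 3, 6, 10, 5, 1, 0; M̄R̄ = 90.0000 / 16 = 5.6250
UCL = X̄ + 3·M̄R̄/d₂ = 327.1176 + 3 × 5.6250 / 1.128 = 342.0778

342.08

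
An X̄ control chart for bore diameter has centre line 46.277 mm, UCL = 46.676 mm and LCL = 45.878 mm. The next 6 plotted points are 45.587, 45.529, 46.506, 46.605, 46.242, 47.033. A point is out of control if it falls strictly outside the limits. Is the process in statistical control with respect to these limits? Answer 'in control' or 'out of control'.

out of control

Compare each point to [45.878, 46.676]: sample 1 = 45.587 < LCL; sample 2 = 45.529 < LCL; sample 6 = 47.033 > UCL.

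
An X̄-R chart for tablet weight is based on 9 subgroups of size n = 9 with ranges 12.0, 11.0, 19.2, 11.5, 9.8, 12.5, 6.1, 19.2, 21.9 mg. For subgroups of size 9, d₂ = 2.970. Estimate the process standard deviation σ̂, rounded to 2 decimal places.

R̄ = (12.0 + 11.0 + 19.2 + 11.5 + 9.8 + 12.5 + 6.1 + 19.2 + 21.9) / 9 = 13.6889
σ̂ = R̄ / d₂ = 13.6889 / 2.970 = 4.6091

4.61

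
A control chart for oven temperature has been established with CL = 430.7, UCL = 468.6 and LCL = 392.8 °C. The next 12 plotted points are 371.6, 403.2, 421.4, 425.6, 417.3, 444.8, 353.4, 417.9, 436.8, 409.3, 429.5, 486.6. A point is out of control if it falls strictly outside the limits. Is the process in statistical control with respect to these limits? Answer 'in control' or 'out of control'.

Compare each point to [392.8, 468.6]: sample 1 = 371.6 < LCL; sample 7 = 353.4 < LCL; sample 12 = 486.6 > UCL.

out of control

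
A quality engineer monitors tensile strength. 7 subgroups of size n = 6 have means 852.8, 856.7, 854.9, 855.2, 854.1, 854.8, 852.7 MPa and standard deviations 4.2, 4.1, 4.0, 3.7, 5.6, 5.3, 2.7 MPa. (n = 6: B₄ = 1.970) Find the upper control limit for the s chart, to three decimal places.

s̄ = (4.2 + 4.1 + 4.0 + 3.7 + 5.6 + 5.3 + 2.7) / 7 = 4.2286
UCL_s = B₄·s̄ = 1.970 × 4.2286 = 8.3303

8.330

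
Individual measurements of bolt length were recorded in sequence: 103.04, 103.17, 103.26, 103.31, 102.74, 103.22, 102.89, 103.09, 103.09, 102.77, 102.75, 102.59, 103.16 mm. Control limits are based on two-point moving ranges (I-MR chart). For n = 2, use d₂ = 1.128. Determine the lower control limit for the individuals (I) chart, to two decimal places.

102.36

X̄ = (103.04 + 103.17 + 103.26 + 103.31 + 102.74 + 103.22 + 102.89 + 103.09 + 103.09 + 102.77 + 102.75 + 102.59 + 103.16) / 13 = 103.0062
Moving ranges: 0.13, 0.09, 0.05, 0.57, 0.48, 0.33, 0.20, 0.00, 0.32, 0.02, 0.16, 0.57; M̄R̄ = 2.9200 / 12 = 0.2433
LCL = X̄ − 3·M̄R̄/d₂ = 103.0062 − 3 × 0.2433 / 1.128 = 102.3590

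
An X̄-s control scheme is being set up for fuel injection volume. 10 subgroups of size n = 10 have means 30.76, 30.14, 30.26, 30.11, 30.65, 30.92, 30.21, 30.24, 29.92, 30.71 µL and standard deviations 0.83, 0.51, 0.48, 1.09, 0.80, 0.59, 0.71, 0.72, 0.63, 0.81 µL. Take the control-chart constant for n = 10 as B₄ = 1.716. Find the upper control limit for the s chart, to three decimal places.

1.230

s̄ = (0.83 + 0.51 + 0.48 + 1.09 + 0.80 + 0.59 + 0.71 + 0.72 + 0.63 + 0.81) / 10 = 0.7170
UCL_s = B₄·s̄ = 1.716 × 0.7170 = 1.2304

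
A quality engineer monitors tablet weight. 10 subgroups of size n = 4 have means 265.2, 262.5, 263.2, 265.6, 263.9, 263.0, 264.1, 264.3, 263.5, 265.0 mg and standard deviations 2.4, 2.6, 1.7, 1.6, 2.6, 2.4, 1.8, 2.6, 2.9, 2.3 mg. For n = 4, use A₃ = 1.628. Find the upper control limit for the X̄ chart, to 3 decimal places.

X̄̄ = (265.2 + 262.5 + 263.2 + 265.6 + 263.9 + 263.0 + 264.1 + 264.3 + 263.5 + 265.0) / 10 = 264.0300
s̄ = (2.4 + 2.6 + 1.7 + 1.6 + 2.6 + 2.4 + 1.8 + 2.6 + 2.9 + 2.3) / 10 = 2.2900
UCL = X̄̄ + A₃·s̄ = 264.0300 + 1.628 × 2.2900 = 267.7581

267.758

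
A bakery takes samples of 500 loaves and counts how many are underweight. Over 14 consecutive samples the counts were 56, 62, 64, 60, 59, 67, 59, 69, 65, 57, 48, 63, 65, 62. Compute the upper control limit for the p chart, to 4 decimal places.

0.1662

p̄ = Σdᵢ / (k·n) = 856 / (14 × 500) = 0.12229
UCL = p̄ + 3·√(p̄(1−p̄)/n) = 0.12229 + 3 × √(0.12229×0.87771/500) = 0.12229 + 3 × 0.01465 = 0.16624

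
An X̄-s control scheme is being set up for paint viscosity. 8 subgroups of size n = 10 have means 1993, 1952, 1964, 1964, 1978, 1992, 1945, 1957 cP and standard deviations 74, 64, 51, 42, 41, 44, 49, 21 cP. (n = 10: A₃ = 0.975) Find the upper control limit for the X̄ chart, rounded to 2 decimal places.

X̄̄ = (1993 + 1952 + 1964 + 1964 + 1978 + 1992 + 1945 + 1957) / 8 = 1968.1250
s̄ = (74 + 64 + 51 + 42 + 41 + 44 + 49 + 21) / 8 = 48.2500
UCL = X̄̄ + A₃·s̄ = 1968.1250 + 0.975 × 48.2500 = 2015.1688

2015.17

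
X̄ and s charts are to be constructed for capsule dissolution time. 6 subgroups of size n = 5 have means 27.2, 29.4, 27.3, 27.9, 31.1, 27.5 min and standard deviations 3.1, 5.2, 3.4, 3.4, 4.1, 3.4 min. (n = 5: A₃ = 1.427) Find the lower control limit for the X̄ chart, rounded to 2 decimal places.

23.02

X̄̄ = (27.2 + 29.4 + 27.3 + 27.9 + 31.1 + 27.5) / 6 = 28.4000
s̄ = (3.1 + 5.2 + 3.4 + 3.4 + 4.1 + 3.4) / 6 = 3.7667
LCL = X̄̄ − A₃·s̄ = 28.4000 − 1.427 × 3.7667 = 23.0250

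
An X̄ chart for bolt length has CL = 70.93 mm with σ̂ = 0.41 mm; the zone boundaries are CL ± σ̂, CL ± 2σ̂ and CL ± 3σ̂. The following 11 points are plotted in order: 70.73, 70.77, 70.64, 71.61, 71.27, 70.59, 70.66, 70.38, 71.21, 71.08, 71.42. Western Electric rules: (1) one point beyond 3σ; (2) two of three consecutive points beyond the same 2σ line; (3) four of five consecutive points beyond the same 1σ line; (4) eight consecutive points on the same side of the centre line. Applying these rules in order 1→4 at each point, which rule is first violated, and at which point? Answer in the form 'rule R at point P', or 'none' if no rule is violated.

Zone of each point (C = within 1σ̂, B = 1σ̂–2σ̂, A = 2σ̂–3σ̂, * = beyond 3σ̂; sign = side of CL): 1:-C, 2:-C, 3:-C, 4:+B, 5:+C, 6:-C, 7:-C, 8:-B, 9:+C, 10:+C, 11:+B
No rule fires across all 11 points.

none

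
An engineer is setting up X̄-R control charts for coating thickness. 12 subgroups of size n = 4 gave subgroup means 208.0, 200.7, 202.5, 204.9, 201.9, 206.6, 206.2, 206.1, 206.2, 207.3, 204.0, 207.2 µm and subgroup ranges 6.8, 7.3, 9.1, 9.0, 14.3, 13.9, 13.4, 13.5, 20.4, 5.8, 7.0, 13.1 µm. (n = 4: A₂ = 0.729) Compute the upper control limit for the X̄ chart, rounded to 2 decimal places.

X̄̄ = (208.0 + 200.7 + 202.5 + 204.9 + 201.9 + 206.6 + 206.2 + 206.1 + 206.2 + 207.3 + 204.0 + 207.2) / 12 = 2461.6000 / 12 = 205.1333
R̄ = (6.8 + 7.3 + 9.1 + 9.0 + 14.3 + 13.9 + 13.4 + 13.5 + 20.4 + 5.8 + 7.0 + 13.1) / 12 = 133.6000 / 12 = 11.1333
UCL = X̄̄ + A₂·R̄ = 205.1333 + 0.729 × 11.1333 = 213.2495

213.25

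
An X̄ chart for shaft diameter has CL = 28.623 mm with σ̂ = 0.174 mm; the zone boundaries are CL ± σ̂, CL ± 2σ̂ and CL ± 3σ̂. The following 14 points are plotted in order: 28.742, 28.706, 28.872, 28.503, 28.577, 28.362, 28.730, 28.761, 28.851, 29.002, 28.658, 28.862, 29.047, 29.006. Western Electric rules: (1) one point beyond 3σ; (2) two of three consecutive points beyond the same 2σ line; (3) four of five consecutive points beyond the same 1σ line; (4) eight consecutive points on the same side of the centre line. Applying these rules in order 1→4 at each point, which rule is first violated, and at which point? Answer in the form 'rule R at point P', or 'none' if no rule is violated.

rule 3 at point 13

Zone of each point (C = within 1σ̂, B = 1σ̂–2σ̂, A = 2σ̂–3σ̂, * = beyond 3σ̂; sign = side of CL): 1:+C, 2:+C, 3:+B, 4:-C, 5:-C, 6:-B, 7:+C, 8:+C, 9:+B, 10:+A, 11:+C, 12:+B, 13:+A, 14:+A
Rule 3 (four of five consecutive points beyond the same 1σ limit) is satisfied at point 13.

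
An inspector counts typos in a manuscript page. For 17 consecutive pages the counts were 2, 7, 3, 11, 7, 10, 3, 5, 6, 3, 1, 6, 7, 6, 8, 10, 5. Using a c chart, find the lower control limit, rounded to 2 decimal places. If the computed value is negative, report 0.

0.00

c̄ = (2 + 7 + 3 + 11 + 7 + 10 + 3 + 5 + 6 + 3 + 1 + 6 + 7 + 6 + 8 + 10 + 5) / 17 = 100 / 17 = 5.8824
LCL = c̄ − 3√c̄ = 5.8824 − 3 × 2.4254 = -1.3937 → 0 (cannot be negative)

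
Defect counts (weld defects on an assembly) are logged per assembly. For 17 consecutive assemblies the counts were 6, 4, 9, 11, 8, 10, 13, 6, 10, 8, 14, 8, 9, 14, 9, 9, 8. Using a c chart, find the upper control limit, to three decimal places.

c̄ = (6 + 4 + 9 + 11 + 8 + 10 + 13 + 6 + 10 + 8 + 14 + 8 + 9 + 14 + 9 + 9 + 8) / 17 = 156 / 17 = 9.1765
UCL = c̄ + 3√c̄ = 9.1765 + 3 × √9.1765 = 9.1765 + 3 × 3.0293 = 18.2643

18.264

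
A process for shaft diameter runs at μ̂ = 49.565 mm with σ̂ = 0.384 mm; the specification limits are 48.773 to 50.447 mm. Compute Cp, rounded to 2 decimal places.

Cp = (USL − LSL) / (6σ̂) = (50.447 − 48.773) / (6 × 0.384) = 1.6740 / 2.3040 = 0.7266

0.73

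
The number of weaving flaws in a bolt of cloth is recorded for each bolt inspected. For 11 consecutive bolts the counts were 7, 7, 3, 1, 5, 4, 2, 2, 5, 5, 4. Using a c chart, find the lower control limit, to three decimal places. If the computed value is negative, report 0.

c̄ = (7 + 7 + 3 + 1 + 5 + 4 + 2 + 2 + 5 + 5 + 4) / 11 = 45 / 11 = 4.0909
LCL = c̄ − 3√c̄ = 4.0909 − 3 × 2.0226 = -1.9769 → 0 (cannot be negative)

0.000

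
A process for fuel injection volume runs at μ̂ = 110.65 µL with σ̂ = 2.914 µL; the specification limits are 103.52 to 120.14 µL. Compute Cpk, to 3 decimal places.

Cpu = (USL − μ̂) / (3σ̂) = (120.14 − 110.65) / (3 × 2.914) = 1.0856; Cpl = (μ̂ − LSL) / (3σ̂) = (110.65 − 103.52) / (3 × 2.914) = 0.8156; Cpk = min(Cpu, Cpl) = 0.8156

0.816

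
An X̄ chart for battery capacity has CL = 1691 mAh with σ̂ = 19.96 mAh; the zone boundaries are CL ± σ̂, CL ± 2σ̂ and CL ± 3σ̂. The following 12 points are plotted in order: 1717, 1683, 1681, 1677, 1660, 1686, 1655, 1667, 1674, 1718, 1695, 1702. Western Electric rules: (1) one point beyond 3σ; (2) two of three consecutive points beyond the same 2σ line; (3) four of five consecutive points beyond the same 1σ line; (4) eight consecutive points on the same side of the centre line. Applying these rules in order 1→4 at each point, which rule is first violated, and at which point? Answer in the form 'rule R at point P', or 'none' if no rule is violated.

rule 4 at point 9

Zone of each point (C = within 1σ̂, B = 1σ̂–2σ̂, A = 2σ̂–3σ̂, * = beyond 3σ̂; sign = side of CL): 1:+B, 2:-C, 3:-C, 4:-C, 5:-B, 6:-C, 7:-B, 8:-B, 9:-C, 10:+B, 11:+C, 12:+C
Rule 4 (eight consecutive points on the same side of the centre line) is satisfied at point 9.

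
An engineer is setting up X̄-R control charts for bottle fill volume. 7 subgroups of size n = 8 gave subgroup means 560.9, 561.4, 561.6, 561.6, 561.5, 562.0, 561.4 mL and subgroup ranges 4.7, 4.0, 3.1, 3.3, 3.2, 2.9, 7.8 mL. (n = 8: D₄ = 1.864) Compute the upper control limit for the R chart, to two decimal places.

R̄ = (4.7 + 4.0 + 3.1 + 3.3 + 3.2 + 2.9 + 7.8) / 7 = 29.0000 / 7 = 4.1429
UCL_R = D₄·R̄ = 1.864 × 4.1429 = 7.7223

7.72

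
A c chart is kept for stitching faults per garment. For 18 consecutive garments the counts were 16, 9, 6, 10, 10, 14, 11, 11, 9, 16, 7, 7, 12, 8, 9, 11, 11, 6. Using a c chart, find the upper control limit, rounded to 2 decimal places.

c̄ = (16 + 9 + 6 + 10 + 10 + 14 + 11 + 11 + 9 + 16 + 7 + 7 + 12 + 8 + 9 + 11 + 11 + 6) / 18 = 183 / 18 = 10.1667
UCL = c̄ + 3√c̄ = 10.1667 + 3 × √10.1667 = 10.1667 + 3 × 3.1885 = 19.7322

19.73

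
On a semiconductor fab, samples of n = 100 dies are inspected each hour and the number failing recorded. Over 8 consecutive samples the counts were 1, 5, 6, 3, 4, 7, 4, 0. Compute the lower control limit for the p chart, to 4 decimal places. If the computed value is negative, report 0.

p̄ = Σdᵢ / (k·n) = 30 / (8 × 100) = 0.03750
LCL = p̄ − 3·√(p̄(1−p̄)/n) = 0.03750 − 3 × 0.01900 = -0.01950 → 0 (negative, so LCL = 0)

0.0000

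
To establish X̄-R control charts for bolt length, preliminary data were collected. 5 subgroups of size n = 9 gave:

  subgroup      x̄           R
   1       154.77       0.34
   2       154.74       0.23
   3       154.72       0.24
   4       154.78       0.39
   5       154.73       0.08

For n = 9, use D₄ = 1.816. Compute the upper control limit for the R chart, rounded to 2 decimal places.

0.46

R̄ = (0.34 + 0.23 + 0.24 + 0.39 + 0.08) / 5 = 1.2800 / 5 = 0.2560
UCL_R = D₄·R̄ = 1.816 × 0.2560 = 0.4649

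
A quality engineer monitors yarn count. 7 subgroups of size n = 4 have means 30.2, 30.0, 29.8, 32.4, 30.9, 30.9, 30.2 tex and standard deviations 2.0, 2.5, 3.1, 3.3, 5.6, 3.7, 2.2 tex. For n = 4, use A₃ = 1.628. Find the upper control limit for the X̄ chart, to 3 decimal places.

35.838

X̄̄ = (30.2 + 30.0 + 29.8 + 32.4 + 30.9 + 30.9 + 30.2) / 7 = 30.6286
s̄ = (2.0 + 2.5 + 3.1 + 3.3 + 5.6 + 3.7 + 2.2) / 7 = 3.2000
UCL = X̄̄ + A₃·s̄ = 30.6286 + 1.628 × 3.2000 = 35.8382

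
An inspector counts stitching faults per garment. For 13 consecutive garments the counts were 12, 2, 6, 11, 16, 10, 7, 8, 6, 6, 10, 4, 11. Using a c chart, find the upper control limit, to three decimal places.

c̄ = (12 + 2 + 6 + 11 + 16 + 10 + 7 + 8 + 6 + 6 + 10 + 4 + 11) / 13 = 109 / 13 = 8.3846
UCL = c̄ + 3√c̄ = 8.3846 + 3 × √8.3846 = 8.3846 + 3 × 2.8956 = 17.0715

17.071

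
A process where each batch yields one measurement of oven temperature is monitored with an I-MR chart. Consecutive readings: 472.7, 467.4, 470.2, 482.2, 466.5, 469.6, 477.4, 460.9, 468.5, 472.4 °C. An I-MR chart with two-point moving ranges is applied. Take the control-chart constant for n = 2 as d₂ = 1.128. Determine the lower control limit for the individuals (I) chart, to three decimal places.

448.706

X̄ = (472.7 + 467.4 + 470.2 + 482.2 + 466.5 + 469.6 + 477.4 + 460.9 + 468.5 + 472.4) / 10 = 470.7800
Moving ranges: 5.3, 2.8, 12.0, 15.7, 3.1, 7.8, 16.5, 7.6, 3.9; M̄R̄ = 74.7000 / 9 = 8.3000
LCL = X̄ − 3·M̄R̄/d₂ = 470.7800 − 3 × 8.3000 / 1.128 = 448.7055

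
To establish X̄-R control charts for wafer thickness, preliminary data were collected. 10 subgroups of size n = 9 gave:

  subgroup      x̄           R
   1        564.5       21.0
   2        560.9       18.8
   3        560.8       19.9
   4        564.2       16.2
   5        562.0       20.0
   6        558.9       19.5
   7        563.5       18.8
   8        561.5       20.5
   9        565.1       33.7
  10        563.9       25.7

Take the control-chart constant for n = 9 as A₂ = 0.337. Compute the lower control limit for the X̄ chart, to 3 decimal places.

X̄̄ = (564.5 + 560.9 + 560.8 + 564.2 + 562.0 + 558.9 + 563.5 + 561.5 + 565.1 + 563.9) / 10 = 5625.3000 / 10 = 562.5300
R̄ = (21.0 + 18.8 + 19.9 + 16.2 + 20.0 + 19.5 + 18.8 + 20.5 + 33.7 + 25.7) / 10 = 214.1000 / 10 = 21.4100
LCL = X̄̄ − A₂·R̄ = 562.5300 − 0.337 × 21.4100 = 555.3148

555.315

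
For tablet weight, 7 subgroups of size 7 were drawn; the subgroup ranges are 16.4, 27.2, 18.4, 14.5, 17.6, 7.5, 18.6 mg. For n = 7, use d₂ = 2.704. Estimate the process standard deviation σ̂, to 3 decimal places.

6.350

R̄ = (16.4 + 27.2 + 18.4 + 14.5 + 17.6 + 7.5 + 18.6) / 7 = 17.1714
σ̂ = R̄ / d₂ = 17.1714 / 2.704 = 6.3504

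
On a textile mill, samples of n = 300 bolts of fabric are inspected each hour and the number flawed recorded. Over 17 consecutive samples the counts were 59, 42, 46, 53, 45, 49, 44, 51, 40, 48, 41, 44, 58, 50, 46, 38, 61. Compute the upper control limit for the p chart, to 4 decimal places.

p̄ = Σdᵢ / (k·n) = 815 / (17 × 300) = 0.15980
UCL = p̄ + 3·√(p̄(1−p̄)/n) = 0.15980 + 3 × √(0.15980×0.84020/300) = 0.15980 + 3 × 0.02116 = 0.22327

0.2233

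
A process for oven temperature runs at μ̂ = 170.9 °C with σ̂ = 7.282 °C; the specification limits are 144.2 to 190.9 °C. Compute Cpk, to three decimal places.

0.915

Cpu = (USL − μ̂) / (3σ̂) = (190.9 − 170.9) / (3 × 7.282) = 0.9155; Cpl = (μ̂ − LSL) / (3σ̂) = (170.9 − 144.2) / (3 × 7.282) = 1.2222; Cpk = min(Cpu, Cpl) = 0.9155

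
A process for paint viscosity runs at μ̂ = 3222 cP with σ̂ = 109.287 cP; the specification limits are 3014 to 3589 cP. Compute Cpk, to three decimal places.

Cpu = (USL − μ̂) / (3σ̂) = (3589 − 3222) / (3 × 109.287) = 1.1194; Cpl = (μ̂ − LSL) / (3σ̂) = (3222 − 3014) / (3 × 109.287) = 0.6344; Cpk = min(Cpu, Cpl) = 0.6344

0.634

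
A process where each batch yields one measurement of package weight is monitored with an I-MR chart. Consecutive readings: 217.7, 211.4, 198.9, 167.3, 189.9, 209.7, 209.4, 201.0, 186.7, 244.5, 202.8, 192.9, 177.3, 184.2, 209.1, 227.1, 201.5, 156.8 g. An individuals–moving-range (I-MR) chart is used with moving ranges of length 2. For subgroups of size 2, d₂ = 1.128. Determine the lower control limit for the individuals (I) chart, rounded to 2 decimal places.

142.88

X̄ = (217.7 + 211.4 + 198.9 + 167.3 + 189.9 + 209.7 + 209.4 + 201.0 + 186.7 + 244.5 + 202.8 + 192.9 + 177.3 + 184.2 + 209.1 + 227.1 + 201.5 + 156.8) / 18 = 199.3444
Moving ranges: 6.3, 12.5, 31.6, 22.6, 19.8, 0.3, 8.4, 14.3, 57.8, 41.7, 9.9, 15.6, 6.9, 24.9, 18.0, 25.6, 44.7; M̄R̄ = 360.9000 / 17 = 21.2294
LCL = X̄ − 3·M̄R̄/d₂ = 199.3444 − 3 × 21.2294 / 1.128 = 142.8832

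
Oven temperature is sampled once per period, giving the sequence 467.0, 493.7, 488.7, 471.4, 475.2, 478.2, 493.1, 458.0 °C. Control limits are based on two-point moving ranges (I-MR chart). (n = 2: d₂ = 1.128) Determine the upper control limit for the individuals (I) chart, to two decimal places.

518.36

X̄ = (467.0 + 493.7 + 488.7 + 471.4 + 475.2 + 478.2 + 493.1 + 458.0) / 8 = 478.1625
Moving ranges: 26.7, 5.0, 17.3, 3.8, 3.0, 14.9, 35.1; M̄R̄ = 105.8000 / 7 = 15.1143
UCL = X̄ + 3·M̄R̄/d₂ = 478.1625 + 3 × 15.1143 / 1.128 = 518.3601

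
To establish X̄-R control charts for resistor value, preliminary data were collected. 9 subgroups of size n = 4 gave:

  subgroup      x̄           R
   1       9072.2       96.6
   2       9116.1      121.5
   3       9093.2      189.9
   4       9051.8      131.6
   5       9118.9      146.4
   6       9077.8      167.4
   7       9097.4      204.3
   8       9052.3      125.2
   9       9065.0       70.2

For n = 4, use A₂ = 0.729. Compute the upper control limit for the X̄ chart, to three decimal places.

X̄̄ = (9072.2 + 9116.1 + 9093.2 + 9051.8 + 9118.9 + 9077.8 + 9097.4 + 9052.3 + 9065.0) / 9 = 81744.7000 / 9 = 9082.7444
R̄ = (96.6 + 121.5 + 189.9 + 131.6 + 146.4 + 167.4 + 204.3 + 125.2 + 70.2) / 9 = 1253.1000 / 9 = 139.2333
UCL = X̄̄ + A₂·R̄ = 9082.7444 + 0.729 × 139.2333 = 9184.2455

9184.246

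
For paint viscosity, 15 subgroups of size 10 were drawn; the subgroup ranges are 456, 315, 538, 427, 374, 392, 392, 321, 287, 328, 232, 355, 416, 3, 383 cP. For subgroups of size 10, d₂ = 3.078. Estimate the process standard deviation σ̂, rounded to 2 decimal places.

113.04

R̄ = (456 + 315 + 538 + 427 + 374 + 392 + 392 + 321 + 287 + 328 + 232 + 355 + 416 + 3 + 383) / 15 = 347.9333
σ̂ = R̄ / d₂ = 347.9333 / 3.078 = 113.0388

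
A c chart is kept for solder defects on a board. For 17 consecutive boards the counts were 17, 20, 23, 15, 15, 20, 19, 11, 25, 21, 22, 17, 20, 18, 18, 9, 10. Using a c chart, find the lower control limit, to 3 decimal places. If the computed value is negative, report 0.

c̄ = (17 + 20 + 23 + 15 + 15 + 20 + 19 + 11 + 25 + 21 + 22 + 17 + 20 + 18 + 18 + 9 + 10) / 17 = 300 / 17 = 17.6471
LCL = c̄ − 3√c̄ = 17.6471 − 3 × 4.2008 = 5.0445

5.045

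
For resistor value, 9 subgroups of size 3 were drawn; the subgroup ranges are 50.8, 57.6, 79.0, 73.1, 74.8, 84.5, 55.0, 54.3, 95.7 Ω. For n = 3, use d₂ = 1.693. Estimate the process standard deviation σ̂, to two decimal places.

R̄ = (50.8 + 57.6 + 79.0 + 73.1 + 74.8 + 84.5 + 55.0 + 54.3 + 95.7) / 9 = 69.4222
σ̂ = R̄ / d₂ = 69.4222 / 1.693 = 41.0054

41.01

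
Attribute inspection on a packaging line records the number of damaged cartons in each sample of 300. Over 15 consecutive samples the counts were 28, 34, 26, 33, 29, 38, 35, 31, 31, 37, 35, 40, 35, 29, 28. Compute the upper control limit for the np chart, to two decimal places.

p̄ = Σdᵢ / (k·n) = 489 / (15 × 300) = 0.10867
UCL = np̄ + 3·√(np̄(1−p̄)) = 32.6000 + 3 × √(32.6000×0.89133) = 32.6000 + 3 × 5.3905 = 48.7715

48.77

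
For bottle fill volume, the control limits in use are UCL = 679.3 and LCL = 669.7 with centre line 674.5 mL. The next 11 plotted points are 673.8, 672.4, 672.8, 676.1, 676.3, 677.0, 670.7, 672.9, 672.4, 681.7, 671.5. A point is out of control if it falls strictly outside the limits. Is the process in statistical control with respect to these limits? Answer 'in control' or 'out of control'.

Compare each point to [669.7, 679.3]: sample 10 = 681.7 > UCL.

out of control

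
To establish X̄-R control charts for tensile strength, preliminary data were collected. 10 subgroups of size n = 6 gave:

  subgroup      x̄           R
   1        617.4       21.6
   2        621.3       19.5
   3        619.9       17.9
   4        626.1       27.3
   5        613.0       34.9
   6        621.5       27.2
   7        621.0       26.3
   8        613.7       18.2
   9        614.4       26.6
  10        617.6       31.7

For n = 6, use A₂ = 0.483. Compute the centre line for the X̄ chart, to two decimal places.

618.59

X̄̄ = (617.4 + 621.3 + 619.9 + 626.1 + 613.0 + 621.5 + 621.0 + 613.7 + 614.4 + 617.6) / 10 = 6185.9000 / 10 = 618.5900
CL = X̄̄ = 618.5900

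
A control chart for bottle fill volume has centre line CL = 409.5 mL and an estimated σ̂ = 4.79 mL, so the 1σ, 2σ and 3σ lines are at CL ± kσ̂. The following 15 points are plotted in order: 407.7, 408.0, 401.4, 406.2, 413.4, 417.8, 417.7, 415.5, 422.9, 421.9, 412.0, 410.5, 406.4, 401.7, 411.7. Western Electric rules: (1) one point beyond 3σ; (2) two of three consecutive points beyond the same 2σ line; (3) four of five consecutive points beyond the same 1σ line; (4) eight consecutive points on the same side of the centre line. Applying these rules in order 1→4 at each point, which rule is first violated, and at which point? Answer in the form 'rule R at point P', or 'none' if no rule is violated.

rule 3 at point 9

Zone of each point (C = within 1σ̂, B = 1σ̂–2σ̂, A = 2σ̂–3σ̂, * = beyond 3σ̂; sign = side of CL): 1:-C, 2:-C, 3:-B, 4:-C, 5:+C, 6:+B, 7:+B, 8:+B, 9:+A, 10:+A, 11:+C, 12:+C, 13:-C, 14:-B, 15:+C
Rule 3 (four of five consecutive points beyond the same 1σ limit) is satisfied at point 9.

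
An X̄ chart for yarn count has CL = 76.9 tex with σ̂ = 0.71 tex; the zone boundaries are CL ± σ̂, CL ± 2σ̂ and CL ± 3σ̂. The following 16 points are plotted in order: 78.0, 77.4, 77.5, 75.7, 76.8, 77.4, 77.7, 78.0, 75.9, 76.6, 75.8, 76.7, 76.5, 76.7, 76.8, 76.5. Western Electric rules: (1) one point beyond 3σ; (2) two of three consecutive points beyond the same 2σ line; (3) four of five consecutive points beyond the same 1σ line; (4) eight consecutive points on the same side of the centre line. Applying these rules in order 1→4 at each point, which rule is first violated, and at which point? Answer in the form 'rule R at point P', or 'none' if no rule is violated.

rule 4 at point 16

Zone of each point (C = within 1σ̂, B = 1σ̂–2σ̂, A = 2σ̂–3σ̂, * = beyond 3σ̂; sign = side of CL): 1:+B, 2:+C, 3:+C, 4:-B, 5:-C, 6:+C, 7:+B, 8:+B, 9:-B, 10:-C, 11:-B, 12:-C, 13:-C, 14:-C, 15:-C, 16:-C
Rule 4 (eight consecutive points on the same side of the centre line) is satisfied at point 16.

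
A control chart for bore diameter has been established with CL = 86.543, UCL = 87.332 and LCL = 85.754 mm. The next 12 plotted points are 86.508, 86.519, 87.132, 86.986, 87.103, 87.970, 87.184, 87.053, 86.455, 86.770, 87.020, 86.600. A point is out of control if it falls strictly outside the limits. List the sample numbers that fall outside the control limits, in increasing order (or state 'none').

6

Compare each point to [85.754, 87.332]: sample 6 = 87.970 > UCL.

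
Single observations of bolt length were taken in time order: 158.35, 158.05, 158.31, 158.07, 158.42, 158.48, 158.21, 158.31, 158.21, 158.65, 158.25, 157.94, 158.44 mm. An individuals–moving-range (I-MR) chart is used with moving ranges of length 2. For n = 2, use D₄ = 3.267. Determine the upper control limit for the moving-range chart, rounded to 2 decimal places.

0.91

Moving ranges: 0.30, 0.26, 0.24, 0.35, 0.06, 0.27, 0.10, 0.10, 0.44, 0.40, 0.31, 0.50; M̄R̄ = 3.3300 / 12 = 0.2775
UCL_MR = D₄·M̄R̄ = 3.267 × 0.2775 = 0.9066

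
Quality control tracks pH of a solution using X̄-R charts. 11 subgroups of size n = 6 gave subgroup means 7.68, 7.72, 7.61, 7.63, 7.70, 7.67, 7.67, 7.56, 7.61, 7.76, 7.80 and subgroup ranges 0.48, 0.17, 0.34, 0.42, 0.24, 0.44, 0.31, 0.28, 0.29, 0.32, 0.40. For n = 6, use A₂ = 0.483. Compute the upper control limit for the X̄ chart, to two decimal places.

X̄̄ = (7.68 + 7.72 + 7.61 + 7.63 + 7.70 + 7.67 + 7.67 + 7.56 + 7.61 + 7.76 + 7.80) / 11 = 84.4100 / 11 = 7.6736
R̄ = (0.48 + 0.17 + 0.34 + 0.42 + 0.24 + 0.44 + 0.31 + 0.28 + 0.29 + 0.32 + 0.40) / 11 = 3.6900 / 11 = 0.3355
UCL = X̄̄ + A₂·R̄ = 7.6736 + 0.483 × 0.3355 = 7.8357

7.84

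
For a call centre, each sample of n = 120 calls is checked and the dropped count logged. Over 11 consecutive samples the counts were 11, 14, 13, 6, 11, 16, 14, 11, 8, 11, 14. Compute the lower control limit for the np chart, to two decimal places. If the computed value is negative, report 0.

1.97

p̄ = Σdᵢ / (k·n) = 129 / (11 × 120) = 0.09773
LCL = np̄ − 3·√(np̄(1−p̄)) = 11.7273 − 3 × 3.2529 = 1.9686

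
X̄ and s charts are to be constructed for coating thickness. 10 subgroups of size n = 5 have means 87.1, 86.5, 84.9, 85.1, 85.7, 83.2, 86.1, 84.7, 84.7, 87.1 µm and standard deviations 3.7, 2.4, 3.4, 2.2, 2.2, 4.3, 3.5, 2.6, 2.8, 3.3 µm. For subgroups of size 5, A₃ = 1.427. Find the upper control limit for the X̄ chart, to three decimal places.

89.848

X̄̄ = (87.1 + 86.5 + 84.9 + 85.1 + 85.7 + 83.2 + 86.1 + 84.7 + 84.7 + 87.1) / 10 = 85.5100
s̄ = (3.7 + 2.4 + 3.4 + 2.2 + 2.2 + 4.3 + 3.5 + 2.6 + 2.8 + 3.3) / 10 = 3.0400
UCL = X̄̄ + A₃·s̄ = 85.5100 + 1.427 × 3.0400 = 89.8481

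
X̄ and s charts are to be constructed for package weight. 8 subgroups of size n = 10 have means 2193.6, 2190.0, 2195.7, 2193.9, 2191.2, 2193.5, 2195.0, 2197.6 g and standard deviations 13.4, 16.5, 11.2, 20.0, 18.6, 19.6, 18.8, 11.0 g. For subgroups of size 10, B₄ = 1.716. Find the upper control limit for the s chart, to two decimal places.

s̄ = (13.4 + 16.5 + 11.2 + 20.0 + 18.6 + 19.6 + 18.8 + 11.0) / 8 = 16.1375
UCL_s = B₄·s̄ = 1.716 × 16.1375 = 27.6919

27.69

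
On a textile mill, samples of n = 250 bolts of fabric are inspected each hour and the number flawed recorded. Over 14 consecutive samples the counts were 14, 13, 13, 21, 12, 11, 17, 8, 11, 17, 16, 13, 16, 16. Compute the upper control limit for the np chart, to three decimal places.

25.101

p̄ = Σdᵢ / (k·n) = 198 / (14 × 250) = 0.05657
UCL = np̄ + 3·√(np̄(1−p̄)) = 14.1429 + 3 × √(14.1429×0.94343) = 14.1429 + 3 × 3.6528 = 25.1012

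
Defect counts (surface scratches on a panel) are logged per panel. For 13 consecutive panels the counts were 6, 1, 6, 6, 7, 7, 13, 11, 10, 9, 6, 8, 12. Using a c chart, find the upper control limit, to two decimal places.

c̄ = (6 + 1 + 6 + 6 + 7 + 7 + 13 + 11 + 10 + 9 + 6 + 8 + 12) / 13 = 102 / 13 = 7.8462
UCL = c̄ + 3√c̄ = 7.8462 + 3 × √7.8462 = 7.8462 + 3 × 2.8011 = 16.2494

16.25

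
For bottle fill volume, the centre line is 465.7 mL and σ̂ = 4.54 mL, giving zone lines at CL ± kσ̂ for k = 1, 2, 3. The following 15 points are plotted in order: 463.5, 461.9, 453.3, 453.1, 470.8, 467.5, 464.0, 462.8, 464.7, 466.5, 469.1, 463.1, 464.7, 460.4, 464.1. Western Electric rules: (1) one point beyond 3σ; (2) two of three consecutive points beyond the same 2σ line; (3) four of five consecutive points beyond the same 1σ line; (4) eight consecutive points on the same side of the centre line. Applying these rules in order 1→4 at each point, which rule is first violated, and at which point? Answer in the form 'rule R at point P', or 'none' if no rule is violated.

Zone of each point (C = within 1σ̂, B = 1σ̂–2σ̂, A = 2σ̂–3σ̂, * = beyond 3σ̂; sign = side of CL): 1:-C, 2:-C, 3:-A, 4:-A, 5:+B, 6:+C, 7:-C, 8:-C, 9:-C, 10:+C, 11:+C, 12:-C, 13:-C, 14:-B, 15:-C
Rule 2 (two of three consecutive points beyond the same 2σ limit) is satisfied at point 4.

rule 2 at point 4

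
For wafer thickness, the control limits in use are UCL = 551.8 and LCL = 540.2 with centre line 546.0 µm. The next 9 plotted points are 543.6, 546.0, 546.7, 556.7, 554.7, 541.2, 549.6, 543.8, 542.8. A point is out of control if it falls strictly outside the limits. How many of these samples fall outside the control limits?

Compare each point to [540.2, 551.8]: sample 4 = 556.7 > UCL; sample 5 = 554.7 > UCL.

2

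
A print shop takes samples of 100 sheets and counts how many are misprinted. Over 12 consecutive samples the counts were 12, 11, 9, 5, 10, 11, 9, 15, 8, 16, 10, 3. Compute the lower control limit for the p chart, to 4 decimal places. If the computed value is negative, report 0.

p̄ = Σdᵢ / (k·n) = 119 / (12 × 100) = 0.09917
LCL = p̄ − 3·√(p̄(1−p̄)/n) = 0.09917 − 3 × 0.02989 = 0.00950

0.0095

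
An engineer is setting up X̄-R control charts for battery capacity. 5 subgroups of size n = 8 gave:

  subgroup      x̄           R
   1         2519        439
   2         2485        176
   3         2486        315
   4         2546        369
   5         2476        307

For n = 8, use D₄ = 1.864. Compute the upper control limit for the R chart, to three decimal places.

598.717

R̄ = (439 + 176 + 315 + 369 + 307) / 5 = 1606.0000 / 5 = 321.2000
UCL_R = D₄·R̄ = 1.864 × 321.2000 = 598.7168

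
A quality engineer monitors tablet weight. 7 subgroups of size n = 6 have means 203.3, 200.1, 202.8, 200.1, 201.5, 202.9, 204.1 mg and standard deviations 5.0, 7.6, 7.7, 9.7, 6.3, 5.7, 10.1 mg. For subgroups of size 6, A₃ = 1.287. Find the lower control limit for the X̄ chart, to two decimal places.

192.54

X̄̄ = (203.3 + 200.1 + 202.8 + 200.1 + 201.5 + 202.9 + 204.1) / 7 = 202.1143
s̄ = (5.0 + 7.6 + 7.7 + 9.7 + 6.3 + 5.7 + 10.1) / 7 = 7.4429
LCL = X̄̄ − A₃·s̄ = 202.1143 − 1.287 × 7.4429 = 192.5353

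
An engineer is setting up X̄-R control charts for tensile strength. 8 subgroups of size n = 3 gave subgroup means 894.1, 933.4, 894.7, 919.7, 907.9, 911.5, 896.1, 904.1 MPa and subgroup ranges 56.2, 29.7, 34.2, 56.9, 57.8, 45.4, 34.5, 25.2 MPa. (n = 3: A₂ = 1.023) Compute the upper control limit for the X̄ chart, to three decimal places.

X̄̄ = (894.1 + 933.4 + 894.7 + 919.7 + 907.9 + 911.5 + 896.1 + 904.1) / 8 = 7261.5000 / 8 = 907.6875
R̄ = (56.2 + 29.7 + 34.2 + 56.9 + 57.8 + 45.4 + 34.5 + 25.2) / 8 = 339.9000 / 8 = 42.4875
UCL = X̄̄ + A₂·R̄ = 907.6875 + 1.023 × 42.4875 = 951.1522

951.152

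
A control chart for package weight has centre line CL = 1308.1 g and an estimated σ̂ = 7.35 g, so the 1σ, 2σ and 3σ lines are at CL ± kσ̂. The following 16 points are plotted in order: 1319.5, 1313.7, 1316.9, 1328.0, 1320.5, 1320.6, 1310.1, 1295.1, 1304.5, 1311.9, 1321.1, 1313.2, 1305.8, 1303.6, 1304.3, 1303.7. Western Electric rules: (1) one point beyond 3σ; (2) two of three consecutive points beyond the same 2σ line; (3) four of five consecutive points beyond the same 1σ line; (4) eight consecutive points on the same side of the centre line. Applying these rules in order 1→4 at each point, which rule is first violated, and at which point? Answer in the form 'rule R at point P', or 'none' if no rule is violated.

rule 3 at point 5

Zone of each point (C = within 1σ̂, B = 1σ̂–2σ̂, A = 2σ̂–3σ̂, * = beyond 3σ̂; sign = side of CL): 1:+B, 2:+C, 3:+B, 4:+A, 5:+B, 6:+B, 7:+C, 8:-B, 9:-C, 10:+C, 11:+B, 12:+C, 13:-C, 14:-C, 15:-C, 16:-C
Rule 3 (four of five consecutive points beyond the same 1σ limit) is satisfied at point 5.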